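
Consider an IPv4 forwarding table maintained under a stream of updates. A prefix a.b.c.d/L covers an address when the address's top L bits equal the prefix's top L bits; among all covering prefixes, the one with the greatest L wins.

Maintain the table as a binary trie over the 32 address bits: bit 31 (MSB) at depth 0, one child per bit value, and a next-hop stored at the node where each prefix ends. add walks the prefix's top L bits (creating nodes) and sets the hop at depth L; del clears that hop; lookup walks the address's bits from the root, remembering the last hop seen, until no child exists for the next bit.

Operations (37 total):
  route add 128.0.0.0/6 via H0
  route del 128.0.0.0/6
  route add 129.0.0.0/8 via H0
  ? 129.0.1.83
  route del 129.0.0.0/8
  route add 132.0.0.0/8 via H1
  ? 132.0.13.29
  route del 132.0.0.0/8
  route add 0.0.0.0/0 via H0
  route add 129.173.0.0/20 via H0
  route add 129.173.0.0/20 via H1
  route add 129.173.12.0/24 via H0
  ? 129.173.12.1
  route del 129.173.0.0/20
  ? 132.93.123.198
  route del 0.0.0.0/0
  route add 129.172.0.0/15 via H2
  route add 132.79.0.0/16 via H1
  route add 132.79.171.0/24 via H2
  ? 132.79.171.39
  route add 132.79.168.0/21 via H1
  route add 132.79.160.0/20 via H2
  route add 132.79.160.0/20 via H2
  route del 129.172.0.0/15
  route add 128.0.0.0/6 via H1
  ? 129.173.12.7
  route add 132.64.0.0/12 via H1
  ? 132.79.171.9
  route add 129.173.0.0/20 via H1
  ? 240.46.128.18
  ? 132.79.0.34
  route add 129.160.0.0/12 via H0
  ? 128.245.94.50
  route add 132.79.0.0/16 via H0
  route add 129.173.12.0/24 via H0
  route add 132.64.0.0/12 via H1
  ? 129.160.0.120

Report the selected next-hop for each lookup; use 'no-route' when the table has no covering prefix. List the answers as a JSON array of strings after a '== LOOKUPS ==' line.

Apply in order:
  add 128.0.0.0/6 -> H0 at depth 6
  - 128.0.0.0/6 clear@6
  add 129.0.0.0/8 -> H0 at depth 8
  ? 129.0.1.83  path d0:-→d1:-→d2:-→d3:-→d4:-→d5:-→d6:-→d7:-→d8:H0  best=H0
  - 129.0.0.0/8 clear@8
  add 132.0.0.0/8 -> H1 at depth 8
  ? 132.0.13.29  path d0:-→d1:-→d2:-→d3:-→d4:-→d5:-→d6:-→d7:-→d8:H1  best=H1
  - 132.0.0.0/8 clear@8
  add 0.0.0.0/0 -> H0 at depth 0
  add 129.173.0.0/20 -> H0 at depth 20
  add 129.173.0.0/20 -> H1 at depth 20
  add 129.173.12.0/24 -> H0 at depth 24
  ? 129.173.12.1  path d0:H0→d1:-→d2:-→d3:-→d4:-→d5:-→d6:-→d7:-→d8:-→d9:-→d10:-→d11:-→d12:-→d13:-→d14:-→d15:-→d16:-→d17:-→d18:-→d19:-→d20:H1→d21:-→d22:-→d23:-→d24:H0  best=H0
  - 129.173.0.0/20 clear@20
  ? 132.93.123.198  path d0:H0→d1:-→d2:-→d3:-→d4:-→d5:-→d6:-→d7:-→d8:-  best=H0
  - 0.0.0.0/0 clear@0
  add 129.172.0.0/15 -> H2 at depth 15
  add 132.79.0.0/16 -> H1 at depth 16
  add 132.79.171.0/24 -> H2 at depth 24
  ? 132.79.171.39  path d0:-→d1:-→d2:-→d3:-→d4:-→d5:-→d6:-→d7:-→d8:-→d9:-→d10:-→d11:-→d12:-→d13:-→d14:-→d15:-→d16:H1→d17:-→d18:-→d19:-→d20:-→d21:-→d22:-→d23:-→d24:H2  best=H2
  add 132.79.168.0/21 -> H1 at depth 21
  add 132.79.160.0/20 -> H2 at depth 20
  add 132.79.160.0/20 -> H2 at depth 20
  - 129.172.0.0/15 clear@15
  add 128.0.0.0/6 -> H1 at depth 6
  ? 129.173.12.7  path d0:-→d1:-→d2:-→d3:-→d4:-→d5:-→d6:H1→d7:-→d8:-→d9:-→d10:-→d11:-→d12:-→d13:-→d14:-→d15:-→d16:-→d17:-→d18:-→d19:-→d20:-→d21:-→d22:-→d23:-→d24:H0  best=H0
  add 132.64.0.0/12 -> H1 at depth 12
  ? 132.79.171.9  path d0:-→d1:-→d2:-→d3:-→d4:-→d5:-→d6:-→d7:-→d8:-→d9:-→d10:-→d11:-→d12:H1→d13:-→d14:-→d15:-→d16:H1→d17:-→d18:-→d19:-→d20:H2→d21:H1→d22:-→d23:-→d24:H2  best=H2
  add 129.173.0.0/20 -> H1 at depth 20
  ? 240.46.128.18  path d0:-→d1:-  best=no-route
  ? 132.79.0.34  path d0:-→d1:-→d2:-→d3:-→d4:-→d5:-→d6:-→d7:-→d8:-→d9:-→d10:-→d11:-→d12:H1→d13:-→d14:-→d15:-→d16:H1  best=H1
  add 129.160.0.0/12 -> H0 at depth 12
  ? 128.245.94.50  path d0:-→d1:-→d2:-→d3:-→d4:-→d5:-→d6:H1→d7:-  best=H1
  add 132.79.0.0/16 -> H0 at depth 16
  add 129.173.12.0/24 -> H0 at depth 24
  add 132.64.0.0/12 -> H1 at depth 12
  ? 129.160.0.120  path d0:-→d1:-→d2:-→d3:-→d4:-→d5:-→d6:H1→d7:-→d8:-→d9:-→d10:-→d11:-→d12:H0  best=H0

== LOOKUPS ==
["H0","H1","H0","H0","H2","H0","H2","no-route","H1","H1","H0"]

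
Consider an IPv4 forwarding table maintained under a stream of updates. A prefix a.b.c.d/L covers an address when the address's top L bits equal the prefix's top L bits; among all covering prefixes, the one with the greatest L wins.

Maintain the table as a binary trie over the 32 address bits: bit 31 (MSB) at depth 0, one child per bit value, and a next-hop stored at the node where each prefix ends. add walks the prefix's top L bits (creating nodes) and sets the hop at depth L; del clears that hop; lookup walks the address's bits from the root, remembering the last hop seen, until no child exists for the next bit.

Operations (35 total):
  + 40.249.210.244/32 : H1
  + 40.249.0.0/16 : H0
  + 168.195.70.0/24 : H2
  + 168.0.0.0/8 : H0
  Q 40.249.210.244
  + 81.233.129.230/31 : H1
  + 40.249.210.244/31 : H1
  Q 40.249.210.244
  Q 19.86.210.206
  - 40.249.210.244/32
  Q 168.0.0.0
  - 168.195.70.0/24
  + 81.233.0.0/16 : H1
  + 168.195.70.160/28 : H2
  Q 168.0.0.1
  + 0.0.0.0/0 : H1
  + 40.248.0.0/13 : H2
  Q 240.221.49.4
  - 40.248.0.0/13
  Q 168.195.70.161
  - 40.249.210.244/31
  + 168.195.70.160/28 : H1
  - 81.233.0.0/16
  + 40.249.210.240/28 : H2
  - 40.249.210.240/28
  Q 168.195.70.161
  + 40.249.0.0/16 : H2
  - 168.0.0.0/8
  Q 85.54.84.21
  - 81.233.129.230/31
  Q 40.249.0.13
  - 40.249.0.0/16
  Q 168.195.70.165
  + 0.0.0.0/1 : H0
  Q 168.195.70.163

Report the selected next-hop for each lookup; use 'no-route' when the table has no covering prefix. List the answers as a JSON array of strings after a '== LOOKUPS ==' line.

Apply in order:
  add 40.249.210.244/32 -> H1 at depth 32
  add 40.249.0.0/16 -> H0 at depth 16
  add 168.195.70.0/24 -> H2 at depth 24
  add 168.0.0.0/8 -> H0 at depth 8
  ? 40.249.210.244  path d0:-→d1:-→d2:-→d3:-→d4:-→d5:-→d6:-→d7:-→d8:-→d9:-→d10:-→d11:-→d12:-→d13:-→d14:-→d15:-→d16:H0→d17:-→d18:-→d19:-→d20:-→d21:-→d22:-→d23:-→d24:-→d25:-→d26:-→d27:-→d28:-→d29:-→d30:-→d31:-→d32:H1  best=H1
  add 81.233.129.230/31 -> H1 at depth 31
  add 40.249.210.244/31 -> H1 at depth 31
  ? 40.249.210.244  path d0:-→d1:-→d2:-→d3:-→d4:-→d5:-→d6:-→d7:-→d8:-→d9:-→d10:-→d11:-→d12:-→d13:-→d14:-→d15:-→d16:H0→d17:-→d18:-→d19:-→d20:-→d21:-→d22:-→d23:-→d24:-→d25:-→d26:-→d27:-→d28:-→d29:-→d30:-→d31:H1→d32:H1  best=H1
  ? 19.86.210.206  path d0:-→d1:-→d2:-  best=no-route
  - 40.249.210.244/32 clear@32
  ? 168.0.0.0  path d0:-→d1:-→d2:-→d3:-→d4:-→d5:-→d6:-→d7:-→d8:H0  best=H0
  - 168.195.70.0/24 clear@24
  add 81.233.0.0/16 -> H1 at depth 16
  add 168.195.70.160/28 -> H2 at depth 28
  ? 168.0.0.1  path d0:-→d1:-→d2:-→d3:-→d4:-→d5:-→d6:-→d7:-→d8:H0  best=H0
  add 0.0.0.0/0 -> H1 at depth 0
  add 40.248.0.0/13 -> H2 at depth 13
  ? 240.221.49.4  path d0:H1→d1:-  best=H1
  - 40.248.0.0/13 clear@13
  ? 168.195.70.161  path d0:H1→d1:-→d2:-→d3:-→d4:-→d5:-→d6:-→d7:-→d8:H0→d9:-→d10:-→d11:-→d12:-→d13:-→d14:-→d15:-→d16:-→d17:-→d18:-→d19:-→d20:-→d21:-→d22:-→d23:-→d24:-→d25:-→d26:-→d27:-→d28:H2  best=H2
  - 40.249.210.244/31 clear@31
  add 168.195.70.160/28 -> H1 at depth 28
  - 81.233.0.0/16 clear@16
  add 40.249.210.240/28 -> H2 at depth 28
  - 40.249.210.240/28 clear@28
  ? 168.195.70.161  path d0:H1→d1:-→d2:-→d3:-→d4:-→d5:-→d6:-→d7:-→d8:H0→d9:-→d10:-→d11:-→d12:-→d13:-→d14:-→d15:-→d16:-→d17:-→d18:-→d19:-→d20:-→d21:-→d22:-→d23:-→d24:-→d25:-→d26:-→d27:-→d28:H1  best=H1
  add 40.249.0.0/16 -> H2 at depth 16
  - 168.0.0.0/8 clear@8
  ? 85.54.84.21  path d0:H1→d1:-→d2:-→d3:-→d4:-→d5:-  best=H1
  - 81.233.129.230/31 clear@31
  ? 40.249.0.13  path d0:H1→d1:-→d2:-→d3:-→d4:-→d5:-→d6:-→d7:-→d8:-→d9:-→d10:-→d11:-→d12:-→d13:-→d14:-→d15:-→d16:H2  best=H2
  - 40.249.0.0/16 clear@16
  ? 168.195.70.165  path d0:H1→d1:-→d2:-→d3:-→d4:-→d5:-→d6:-→d7:-→d8:-→d9:-→d10:-→d11:-→d12:-→d13:-→d14:-→d15:-→d16:-→d17:-→d18:-→d19:-→d20:-→d21:-→d22:-→d23:-→d24:-→d25:-→d26:-→d27:-→d28:H1  best=H1
  add 0.0.0.0/1 -> H0 at depth 1
  ? 168.195.70.163  path d0:H1→d1:-→d2:-→d3:-→d4:-→d5:-→d6:-→d7:-→d8:-→d9:-→d10:-→d11:-→d12:-→d13:-→d14:-→d15:-→d16:-→d17:-→d18:-→d19:-→d20:-→d21:-→d22:-→d23:-→d24:-→d25:-→d26:-→d27:-→d28:H1  best=H1

== LOOKUPS ==
["H1","H1","no-route","H0","H0","H1","H2","H1","H1","H2","H1","H1"]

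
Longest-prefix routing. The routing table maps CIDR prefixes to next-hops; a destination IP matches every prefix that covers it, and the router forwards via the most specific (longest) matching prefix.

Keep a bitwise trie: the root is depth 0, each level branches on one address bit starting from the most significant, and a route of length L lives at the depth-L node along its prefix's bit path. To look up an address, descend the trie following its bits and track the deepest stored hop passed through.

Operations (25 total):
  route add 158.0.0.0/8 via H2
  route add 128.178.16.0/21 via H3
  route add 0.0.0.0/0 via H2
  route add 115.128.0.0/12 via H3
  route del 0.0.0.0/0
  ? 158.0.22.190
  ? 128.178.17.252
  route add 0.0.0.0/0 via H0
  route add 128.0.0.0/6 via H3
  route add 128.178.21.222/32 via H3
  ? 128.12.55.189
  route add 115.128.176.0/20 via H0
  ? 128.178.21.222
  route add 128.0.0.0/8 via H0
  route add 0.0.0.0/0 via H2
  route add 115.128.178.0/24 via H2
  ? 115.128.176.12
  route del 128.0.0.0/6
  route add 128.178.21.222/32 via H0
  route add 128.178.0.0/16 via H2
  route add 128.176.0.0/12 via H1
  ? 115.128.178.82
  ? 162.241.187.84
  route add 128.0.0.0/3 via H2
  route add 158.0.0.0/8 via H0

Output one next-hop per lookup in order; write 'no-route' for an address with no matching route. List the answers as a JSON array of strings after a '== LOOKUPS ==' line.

Apply in order:
  add 158.0.0.0/8 -> H2 at depth 8
  add 128.178.16.0/21 -> H3 at depth 21
  add 0.0.0.0/0 -> H2 at depth 0
  add 115.128.0.0/12 -> H3 at depth 12
  - 0.0.0.0/0 clear@0
  ? 158.0.22.190  path d0:-→d1:-→d2:-→d3:-→d4:-→d5:-→d6:-→d7:-→d8:H2  best=H2
  ? 128.178.17.252  path d0:-→d1:-→d2:-→d3:-→d4:-→d5:-→d6:-→d7:-→d8:-→d9:-→d10:-→d11:-→d12:-→d13:-→d14:-→d15:-→d16:-→d17:-→d18:-→d19:-→d20:-→d21:H3  best=H3
  add 0.0.0.0/0 -> H0 at depth 0
  add 128.0.0.0/6 -> H3 at depth 6
  add 128.178.21.222/32 -> H3 at depth 32
  ? 128.12.55.189  path d0:H0→d1:-→d2:-→d3:-→d4:-→d5:-→d6:H3→d7:-→d8:-  best=H3
  add 115.128.176.0/20 -> H0 at depth 20
  ? 128.178.21.222  path d0:H0→d1:-→d2:-→d3:-→d4:-→d5:-→d6:H3→d7:-→d8:-→d9:-→d10:-→d11:-→d12:-→d13:-→d14:-→d15:-→d16:-→d17:-→d18:-→d19:-→d20:-→d21:H3→d22:-→d23:-→d24:-→d25:-→d26:-→d27:-→d28:-→d29:-→d30:-→d31:-→d32:H3  best=H3
  add 128.0.0.0/8 -> H0 at depth 8
  add 0.0.0.0/0 -> H2 at depth 0
  add 115.128.178.0/24 -> H2 at depth 24
  ? 115.128.176.12  path d0:H2→d1:-→d2:-→d3:-→d4:-→d5:-→d6:-→d7:-→d8:-→d9:-→d10:-→d11:-→d12:H3→d13:-→d14:-→d15:-→d16:-→d17:-→d18:-→d19:-→d20:H0→d21:-→d22:-  best=H0
  - 128.0.0.0/6 clear@6
  add 128.178.21.222/32 -> H0 at depth 32
  add 128.178.0.0/16 -> H2 at depth 16
  add 128.176.0.0/12 -> H1 at depth 12
  ? 115.128.178.82  path d0:H2→d1:-→d2:-→d3:-→d4:-→d5:-→d6:-→d7:-→d8:-→d9:-→d10:-→d11:-→d12:H3→d13:-→d14:-→d15:-→d16:-→d17:-→d18:-→d19:-→d20:H0→d21:-→d22:-→d23:-→d24:H2  best=H2
  ? 162.241.187.84  path d0:H2→d1:-→d2:-  best=H2
  add 128.0.0.0/3 -> H2 at depth 3
  add 158.0.0.0/8 -> H0 at depth 8

== LOOKUPS ==
["H2","H3","H3","H3","H0","H2","H2"]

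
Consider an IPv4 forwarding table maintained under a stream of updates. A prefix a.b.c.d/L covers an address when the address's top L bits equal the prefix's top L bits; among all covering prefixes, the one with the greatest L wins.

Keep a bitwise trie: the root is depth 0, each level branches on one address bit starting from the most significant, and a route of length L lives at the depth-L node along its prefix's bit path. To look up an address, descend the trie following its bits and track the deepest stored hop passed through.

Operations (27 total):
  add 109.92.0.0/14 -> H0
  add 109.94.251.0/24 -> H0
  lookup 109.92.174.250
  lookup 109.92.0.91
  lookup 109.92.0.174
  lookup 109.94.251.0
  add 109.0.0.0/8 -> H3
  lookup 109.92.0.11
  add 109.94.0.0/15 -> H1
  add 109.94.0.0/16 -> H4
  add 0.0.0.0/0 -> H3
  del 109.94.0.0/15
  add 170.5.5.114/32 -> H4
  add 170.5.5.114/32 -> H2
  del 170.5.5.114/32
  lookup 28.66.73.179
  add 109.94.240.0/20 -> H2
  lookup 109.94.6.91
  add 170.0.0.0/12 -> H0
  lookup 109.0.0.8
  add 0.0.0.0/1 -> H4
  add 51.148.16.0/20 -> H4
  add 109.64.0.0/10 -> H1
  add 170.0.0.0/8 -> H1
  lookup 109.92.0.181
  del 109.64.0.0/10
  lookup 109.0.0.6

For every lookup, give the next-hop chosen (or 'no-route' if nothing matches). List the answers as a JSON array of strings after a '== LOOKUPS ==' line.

Trace:
  + 109.92.0.0/14 (H0) depth=14
  + 109.94.251.0/24 (H0) depth=24
  Q 109.92.174.250: descend 01101101010111 ; hops seen [H0] ; pick H0
  Q 109.92.0.91: descend 01101101010111 ; hops seen [H0] ; pick H0
  Q 109.92.0.174: descend 01101101010111 ; hops seen [H0] ; pick H0
  Q 109.94.251.0: descend 011011010101111011111011 ; hops seen [H0,H0] ; pick H0
  + 109.0.0.0/8 (H3) depth=8
  Q 109.92.0.11: descend 01101101010111 ; hops seen [H3,H0] ; pick H0
  + 109.94.0.0/15 (H1) depth=15
  + 109.94.0.0/16 (H4) depth=16
  + 0.0.0.0/0 (H3) depth=0
  del 109.94.0.0/15 (clear depth 15)
  + 170.5.5.114/32 (H4) depth=32
  + 170.5.5.114/32 (H2) depth=32
  del 170.5.5.114/32 (clear depth 32)
  Q 28.66.73.179: descend 0 ; hops seen [H3] ; pick H3
  + 109.94.240.0/20 (H2) depth=20
  Q 109.94.6.91: descend 0110110101011110 ; hops seen [H3,H3,H0,H4] ; pick H4
  + 170.0.0.0/12 (H0) depth=12
  Q 109.0.0.8: descend 011011010 ; hops seen [H3,H3] ; pick H3
  + 0.0.0.0/1 (H4) depth=1
  + 51.148.16.0/20 (H4) depth=20
  + 109.64.0.0/10 (H1) depth=10
  + 170.0.0.0/8 (H1) depth=8
  Q 109.92.0.181: descend 01101101010111 ; hops seen [H3,H4,H3,H1,H0] ; pick H0
  del 109.64.0.0/10 (clear depth 10)
  Q 109.0.0.6: descend 011011010 ; hops seen [H3,H4,H3] ; pick H3

== LOOKUPS ==
["H0","H0","H0","H0","H0","H3","H4","H3","H0","H3"]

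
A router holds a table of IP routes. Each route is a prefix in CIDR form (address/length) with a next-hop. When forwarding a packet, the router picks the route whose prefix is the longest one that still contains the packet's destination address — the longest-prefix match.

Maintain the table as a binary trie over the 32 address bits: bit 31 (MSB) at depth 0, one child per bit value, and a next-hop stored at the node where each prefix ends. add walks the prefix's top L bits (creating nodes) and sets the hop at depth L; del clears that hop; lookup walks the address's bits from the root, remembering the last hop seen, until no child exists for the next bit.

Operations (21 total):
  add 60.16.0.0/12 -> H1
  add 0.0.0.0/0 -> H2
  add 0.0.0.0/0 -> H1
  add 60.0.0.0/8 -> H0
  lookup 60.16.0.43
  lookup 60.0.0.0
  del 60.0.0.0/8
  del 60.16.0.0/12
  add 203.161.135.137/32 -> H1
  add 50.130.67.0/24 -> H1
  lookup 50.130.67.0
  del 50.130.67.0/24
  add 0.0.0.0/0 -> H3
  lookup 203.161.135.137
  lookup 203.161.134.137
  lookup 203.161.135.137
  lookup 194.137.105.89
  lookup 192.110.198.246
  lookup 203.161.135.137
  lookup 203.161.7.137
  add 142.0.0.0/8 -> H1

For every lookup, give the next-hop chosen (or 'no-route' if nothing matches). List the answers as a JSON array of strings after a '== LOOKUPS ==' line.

Trace:
  + 60.16.0.0/12 (H1) depth=12
  + 0.0.0.0/0 (H2) depth=0
  + 0.0.0.0/0 (H1) depth=0
  + 60.0.0.0/8 (H0) depth=8
  Q 60.16.0.43: descend 001111000001 ; hops seen [H1,H0,H1] ; pick H1
  Q 60.0.0.0: descend 00111100000 ; hops seen [H1,H0] ; pick H0
  - 60.0.0.0/8 clear@8
  - 60.16.0.0/12 clear@12
  + 203.161.135.137/32 (H1) depth=32
  + 50.130.67.0/24 (H1) depth=24
  Q 50.130.67.0: descend 001100101000001001000011 ; hops seen [H1,H1] ; pick H1
  - 50.130.67.0/24 clear@24
  + 0.0.0.0/0 (H3) depth=0
  Q 203.161.135.137: descend 11001011101000011000011110001001 ; hops seen [H3,H1] ; pick H1
  Q 203.161.134.137: descend 11001011101000011000011 ; hops seen [H3] ; pick H3
  Q 203.161.135.137: descend 11001011101000011000011110001001 ; hops seen [H3,H1] ; pick H1
  Q 194.137.105.89: descend 1100 ; hops seen [H3] ; pick H3
  Q 192.110.198.246: descend 1100 ; hops seen [H3] ; pick H3
  Q 203.161.135.137: descend 11001011101000011000011110001001 ; hops seen [H3,H1] ; pick H1
  Q 203.161.7.137: descend 1100101110100001 ; hops seen [H3] ; pick H3
  + 142.0.0.0/8 (H1) depth=8

== LOOKUPS ==
["H1","H0","H1","H1","H3","H1","H3","H3","H1","H3"]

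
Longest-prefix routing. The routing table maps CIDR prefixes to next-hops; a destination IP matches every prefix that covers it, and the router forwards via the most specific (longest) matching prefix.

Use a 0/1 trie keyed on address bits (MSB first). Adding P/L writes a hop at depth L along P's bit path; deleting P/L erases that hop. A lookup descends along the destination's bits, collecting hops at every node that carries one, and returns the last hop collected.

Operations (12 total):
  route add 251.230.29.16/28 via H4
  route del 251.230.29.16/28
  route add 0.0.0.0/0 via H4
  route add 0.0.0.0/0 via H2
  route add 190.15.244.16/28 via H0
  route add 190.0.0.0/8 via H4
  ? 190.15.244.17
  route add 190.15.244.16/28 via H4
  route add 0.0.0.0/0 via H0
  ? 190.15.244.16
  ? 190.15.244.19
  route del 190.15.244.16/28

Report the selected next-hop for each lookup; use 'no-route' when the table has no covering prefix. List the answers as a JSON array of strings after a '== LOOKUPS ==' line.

Trace:
  + 251.230.29.16/28 (H4) depth=28
  - 251.230.29.16/28 clear@28
  + 0.0.0.0/0 (H4) depth=0
  + 0.0.0.0/0 (H2) depth=0
  + 190.15.244.16/28 (H0) depth=28
  + 190.0.0.0/8 (H4) depth=8
  ? 190.15.244.17  path d0:H2→d1:-→d2:-→d3:-→d4:-→d5:-→d6:-→d7:-→d8:H4→d9:-→d10:-→d11:-→d12:-→d13:-→d14:-→d15:-→d16:-→d17:-→d18:-→d19:-→d20:-→d21:-→d22:-→d23:-→d24:-→d25:-→d26:-→d27:-→d28:H0  best=H0
  + 190.15.244.16/28 (H4) depth=28
  + 0.0.0.0/0 (H0) depth=0
  ? 190.15.244.16  path d0:H0→d1:-→d2:-→d3:-→d4:-→d5:-→d6:-→d7:-→d8:H4→d9:-→d10:-→d11:-→d12:-→d13:-→d14:-→d15:-→d16:-→d17:-→d18:-→d19:-→d20:-→d21:-→d22:-→d23:-→d24:-→d25:-→d26:-→d27:-→d28:H4  best=H4
  ? 190.15.244.19  path d0:H0→d1:-→d2:-→d3:-→d4:-→d5:-→d6:-→d7:-→d8:H4→d9:-→d10:-→d11:-→d12:-→d13:-→d14:-→d15:-→d16:-→d17:-→d18:-→d19:-→d20:-→d21:-→d22:-→d23:-→d24:-→d25:-→d26:-→d27:-→d28:H4  best=H4
  - 190.15.244.16/28 clear@28

== LOOKUPS ==
["H0","H4","H4"]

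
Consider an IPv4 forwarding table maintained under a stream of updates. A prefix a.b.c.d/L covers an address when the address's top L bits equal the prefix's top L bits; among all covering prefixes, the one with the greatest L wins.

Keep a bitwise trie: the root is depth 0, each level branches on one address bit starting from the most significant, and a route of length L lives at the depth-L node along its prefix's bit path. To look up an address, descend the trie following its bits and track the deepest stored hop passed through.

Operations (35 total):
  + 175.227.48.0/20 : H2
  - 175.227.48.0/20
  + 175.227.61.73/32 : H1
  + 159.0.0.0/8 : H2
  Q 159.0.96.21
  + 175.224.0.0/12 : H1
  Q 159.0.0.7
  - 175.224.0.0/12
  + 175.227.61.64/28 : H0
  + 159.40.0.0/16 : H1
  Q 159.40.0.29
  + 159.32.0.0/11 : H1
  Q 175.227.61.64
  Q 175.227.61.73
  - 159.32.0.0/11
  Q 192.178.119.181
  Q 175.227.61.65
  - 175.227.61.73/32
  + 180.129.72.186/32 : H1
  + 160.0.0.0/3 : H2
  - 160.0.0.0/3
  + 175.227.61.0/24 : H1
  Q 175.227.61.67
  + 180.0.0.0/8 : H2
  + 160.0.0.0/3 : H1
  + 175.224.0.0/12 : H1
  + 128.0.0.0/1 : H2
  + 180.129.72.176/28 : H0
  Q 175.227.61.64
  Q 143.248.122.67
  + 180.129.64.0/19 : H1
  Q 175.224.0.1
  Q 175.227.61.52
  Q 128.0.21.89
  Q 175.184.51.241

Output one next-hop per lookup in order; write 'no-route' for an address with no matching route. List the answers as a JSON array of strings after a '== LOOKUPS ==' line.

Process each operation:
  add 175.227.48.0/20 -> H2 at depth 20
  del 175.227.48.0/20 (clear depth 20)
  add 175.227.61.73/32 -> H1 at depth 32
  add 159.0.0.0/8 -> H2 at depth 8
  Q 159.0.96.21: descend 10011111 ; hops seen [H2] ; pick H2
  add 175.224.0.0/12 -> H1 at depth 12
  Q 159.0.0.7: descend 10011111 ; hops seen [H2] ; pick H2
  del 175.224.0.0/12 (clear depth 12)
  add 175.227.61.64/28 -> H0 at depth 28
  add 159.40.0.0/16 -> H1 at depth 16
  Q 159.40.0.29: descend 1001111100101000 ; hops seen [H2,H1] ; pick H1
  add 159.32.0.0/11 -> H1 at depth 11
  Q 175.227.61.64: descend 1010111111100011001111010100 ; hops seen [H0] ; pick H0
  Q 175.227.61.73: descend 10101111111000110011110101001001 ; hops seen [H0,H1] ; pick H1
  del 159.32.0.0/11 (clear depth 11)
  Q 192.178.119.181: descend 1 ; hops seen [∅] ; pick no-route
  Q 175.227.61.65: descend 1010111111100011001111010100 ; hops seen [H0] ; pick H0
  del 175.227.61.73/32 (clear depth 32)
  add 180.129.72.186/32 -> H1 at depth 32
  add 160.0.0.0/3 -> H2 at depth 3
  del 160.0.0.0/3 (clear depth 3)
  add 175.227.61.0/24 -> H1 at depth 24
  Q 175.227.61.67: descend 1010111111100011001111010100 ; hops seen [H1,H0] ; pick H0
  add 180.0.0.0/8 -> H2 at depth 8
  add 160.0.0.0/3 -> H1 at depth 3
  add 175.224.0.0/12 -> H1 at depth 12
  add 128.0.0.0/1 -> H2 at depth 1
  add 180.129.72.176/28 -> H0 at depth 28
  Q 175.227.61.64: descend 1010111111100011001111010100 ; hops seen [H2,H1,H1,H1,H0] ; pick H0
  Q 143.248.122.67: descend 100 ; hops seen [H2] ; pick H2
  add 180.129.64.0/19 -> H1 at depth 19
  Q 175.224.0.1: descend 10101111111000 ; hops seen [H2,H1,H1] ; pick H1
  Q 175.227.61.52: descend 1010111111100011001111010 ; hops seen [H2,H1,H1,H1] ; pick H1
  Q 128.0.21.89: descend 100 ; hops seen [H2] ; pick H2
  Q 175.184.51.241: descend 101011111 ; hops seen [H2,H1] ; pick H1

== LOOKUPS ==
["H2","H2","H1","H0","H1","no-route","H0","H0","H0","H2","H1","H1","H2","H1"]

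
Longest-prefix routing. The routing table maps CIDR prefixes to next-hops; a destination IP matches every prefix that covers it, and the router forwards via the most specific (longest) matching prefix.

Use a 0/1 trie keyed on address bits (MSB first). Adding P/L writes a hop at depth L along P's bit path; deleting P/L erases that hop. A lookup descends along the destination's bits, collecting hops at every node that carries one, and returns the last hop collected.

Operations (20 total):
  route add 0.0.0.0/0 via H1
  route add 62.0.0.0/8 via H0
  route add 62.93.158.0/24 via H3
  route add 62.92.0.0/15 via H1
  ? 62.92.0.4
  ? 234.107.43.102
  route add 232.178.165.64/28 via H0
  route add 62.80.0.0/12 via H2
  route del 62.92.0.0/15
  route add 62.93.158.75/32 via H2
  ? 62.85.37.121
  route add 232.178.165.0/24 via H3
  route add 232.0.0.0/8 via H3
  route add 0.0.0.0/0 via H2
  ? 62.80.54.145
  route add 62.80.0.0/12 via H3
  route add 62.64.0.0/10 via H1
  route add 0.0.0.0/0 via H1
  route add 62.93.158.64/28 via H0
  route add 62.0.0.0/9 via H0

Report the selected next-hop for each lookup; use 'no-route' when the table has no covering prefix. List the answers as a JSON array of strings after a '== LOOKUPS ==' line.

Trace:
  + 0.0.0.0/0 (H1) depth=0
  + 62.0.0.0/8 (H0) depth=8
  + 62.93.158.0/24 (H3) depth=24
  + 62.92.0.0/15 (H1) depth=15
  lookup 62.92.0.4: bits 001111100101110 walk d0:H1→d1:-→d2:-→d3:-→d4:-→d5:-→d6:-→d7:-→d8:H0→d9:-→d10:-→d11:-→d12:-→d13:-→d14:-→d15:H1 -> H1
  lookup 234.107.43.102: bits ε walk d0:H1 -> H1
  + 232.178.165.64/28 (H0) depth=28
  + 62.80.0.0/12 (H2) depth=12
  - 62.92.0.0/15 clear@15
  + 62.93.158.75/32 (H2) depth=32
  lookup 62.85.37.121: bits 001111100101 walk d0:H1→d1:-→d2:-→d3:-→d4:-→d5:-→d6:-→d7:-→d8:H0→d9:-→d10:-→d11:-→d12:H2 -> H2
  + 232.178.165.0/24 (H3) depth=24
  + 232.0.0.0/8 (H3) depth=8
  + 0.0.0.0/0 (H2) depth=0
  lookup 62.80.54.145: bits 001111100101 walk d0:H2→d1:-→d2:-→d3:-→d4:-→d5:-→d6:-→d7:-→d8:H0→d9:-→d10:-→d11:-→d12:H2 -> H2
  + 62.80.0.0/12 (H3) depth=12
  + 62.64.0.0/10 (H1) depth=10
  + 0.0.0.0/0 (H1) depth=0
  + 62.93.158.64/28 (H0) depth=28
  + 62.0.0.0/9 (H0) depth=9

== LOOKUPS ==
["H1","H1","H2","H2"]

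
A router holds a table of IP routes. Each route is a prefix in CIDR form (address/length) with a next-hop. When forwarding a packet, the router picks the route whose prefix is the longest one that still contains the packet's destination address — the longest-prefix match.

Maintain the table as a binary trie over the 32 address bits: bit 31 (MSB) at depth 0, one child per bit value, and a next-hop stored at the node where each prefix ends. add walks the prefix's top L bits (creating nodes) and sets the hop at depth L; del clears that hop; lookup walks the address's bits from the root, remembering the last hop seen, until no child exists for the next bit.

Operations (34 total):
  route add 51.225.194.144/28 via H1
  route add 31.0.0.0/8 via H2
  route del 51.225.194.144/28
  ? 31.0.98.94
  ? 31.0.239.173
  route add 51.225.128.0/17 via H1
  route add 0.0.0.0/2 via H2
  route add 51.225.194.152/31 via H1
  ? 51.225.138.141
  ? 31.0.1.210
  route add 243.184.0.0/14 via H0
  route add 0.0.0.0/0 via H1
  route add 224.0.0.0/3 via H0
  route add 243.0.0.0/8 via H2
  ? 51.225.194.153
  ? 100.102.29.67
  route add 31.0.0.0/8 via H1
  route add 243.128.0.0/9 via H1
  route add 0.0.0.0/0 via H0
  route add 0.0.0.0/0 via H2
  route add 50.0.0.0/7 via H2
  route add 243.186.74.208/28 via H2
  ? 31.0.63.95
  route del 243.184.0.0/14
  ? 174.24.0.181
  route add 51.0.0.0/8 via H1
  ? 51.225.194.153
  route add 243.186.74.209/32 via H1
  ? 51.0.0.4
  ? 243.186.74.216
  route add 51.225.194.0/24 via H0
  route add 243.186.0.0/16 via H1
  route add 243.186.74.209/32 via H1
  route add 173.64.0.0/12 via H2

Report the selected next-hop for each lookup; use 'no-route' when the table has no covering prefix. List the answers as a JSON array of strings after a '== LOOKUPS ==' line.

Trace:
  + 51.225.194.144/28 (H1) depth=28
  + 31.0.0.0/8 (H2) depth=8
  - 51.225.194.144/28 clear@28
  Q 31.0.98.94: descend 00011111 ; hops seen [H2] ; pick H2
  Q 31.0.239.173: descend 00011111 ; hops seen [H2] ; pick H2
  + 51.225.128.0/17 (H1) depth=17
  + 0.0.0.0/2 (H2) depth=2
  + 51.225.194.152/31 (H1) depth=31
  Q 51.225.138.141: descend 00110011111000011 ; hops seen [H2,H1] ; pick H1
  Q 31.0.1.210: descend 00011111 ; hops seen [H2,H2] ; pick H2
  + 243.184.0.0/14 (H0) depth=14
  + 0.0.0.0/0 (H1) depth=0
  + 224.0.0.0/3 (H0) depth=3
  + 243.0.0.0/8 (H2) depth=8
  Q 51.225.194.153: descend 0011001111100001110000101001100 ; hops seen [H1,H2,H1,H1] ; pick H1
  Q 100.102.29.67: descend 0 ; hops seen [H1] ; pick H1
  + 31.0.0.0/8 (H1) depth=8
  + 243.128.0.0/9 (H1) depth=9
  + 0.0.0.0/0 (H0) depth=0
  + 0.0.0.0/0 (H2) depth=0
  + 50.0.0.0/7 (H2) depth=7
  + 243.186.74.208/28 (H2) depth=28
  Q 31.0.63.95: descend 00011111 ; hops seen [H2,H2,H1] ; pick H1
  - 243.184.0.0/14 clear@14
  Q 174.24.0.181: descend 1 ; hops seen [H2] ; pick H2
  + 51.0.0.0/8 (H1) depth=8
  Q 51.225.194.153: descend 0011001111100001110000101001100 ; hops seen [H2,H2,H2,H1,H1,H1] ; pick H1
  + 243.186.74.209/32 (H1) depth=32
  Q 51.0.0.4: descend 00110011 ; hops seen [H2,H2,H2,H1] ; pick H1
  Q 243.186.74.216: descend 1111001110111010010010101101 ; hops seen [H2,H0,H2,H1,H2] ; pick H2
  + 51.225.194.0/24 (H0) depth=24
  + 243.186.0.0/16 (H1) depth=16
  + 243.186.74.209/32 (H1) depth=32
  + 173.64.0.0/12 (H2) depth=12

== LOOKUPS ==
["H2","H2","H1","H2","H1","H1","H1","H2","H1","H1","H2"]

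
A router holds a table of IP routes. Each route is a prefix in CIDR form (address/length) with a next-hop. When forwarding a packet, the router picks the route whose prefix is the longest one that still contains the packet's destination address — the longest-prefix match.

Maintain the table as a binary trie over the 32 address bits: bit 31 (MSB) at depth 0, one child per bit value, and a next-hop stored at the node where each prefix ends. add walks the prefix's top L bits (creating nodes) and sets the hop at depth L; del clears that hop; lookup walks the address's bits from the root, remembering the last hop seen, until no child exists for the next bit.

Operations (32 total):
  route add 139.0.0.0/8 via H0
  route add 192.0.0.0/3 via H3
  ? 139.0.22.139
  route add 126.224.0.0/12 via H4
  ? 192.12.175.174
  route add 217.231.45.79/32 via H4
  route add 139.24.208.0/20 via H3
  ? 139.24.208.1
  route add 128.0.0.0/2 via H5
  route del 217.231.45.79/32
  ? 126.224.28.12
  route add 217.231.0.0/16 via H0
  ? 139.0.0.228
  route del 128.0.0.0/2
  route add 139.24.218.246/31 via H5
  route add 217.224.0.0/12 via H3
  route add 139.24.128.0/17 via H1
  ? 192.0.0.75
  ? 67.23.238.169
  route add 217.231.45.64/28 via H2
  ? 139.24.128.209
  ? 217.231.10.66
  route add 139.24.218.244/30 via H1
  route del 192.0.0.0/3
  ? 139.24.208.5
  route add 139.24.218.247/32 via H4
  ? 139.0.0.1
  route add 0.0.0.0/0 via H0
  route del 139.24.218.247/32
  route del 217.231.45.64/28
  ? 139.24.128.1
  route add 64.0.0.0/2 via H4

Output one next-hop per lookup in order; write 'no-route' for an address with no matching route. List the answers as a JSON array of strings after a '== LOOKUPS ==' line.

Apply in order:
  + 139.0.0.0/8 (H0) depth=8
  + 192.0.0.0/3 (H3) depth=3
  lookup 139.0.22.139: bits 10001011 walk d0:-→d1:-→d2:-→d3:-→d4:-→d5:-→d6:-→d7:-→d8:H0 -> H0
  + 126.224.0.0/12 (H4) depth=12
  lookup 192.12.175.174: bits 110 walk d0:-→d1:-→d2:-→d3:H3 -> H3
  + 217.231.45.79/32 (H4) depth=32
  + 139.24.208.0/20 (H3) depth=20
  lookup 139.24.208.1: bits 10001011000110001101 walk d0:-→d1:-→d2:-→d3:-→d4:-→d5:-→d6:-→d7:-→d8:H0→d9:-→d10:-→d11:-→d12:-→d13:-→d14:-→d15:-→d16:-→d17:-→d18:-→d19:-→d20:H3 -> H3
  + 128.0.0.0/2 (H5) depth=2
  - 217.231.45.79/32 clear@32
  lookup 126.224.28.12: bits 011111101110 walk d0:-→d1:-→d2:-→d3:-→d4:-→d5:-→d6:-→d7:-→d8:-→d9:-→d10:-→d11:-→d12:H4 -> H4
  + 217.231.0.0/16 (H0) depth=16
  lookup 139.0.0.228: bits 10001011000 walk d0:-→d1:-→d2:H5→d3:-→d4:-→d5:-→d6:-→d7:-→d8:H0→d9:-→d10:-→d11:- -> H0
  - 128.0.0.0/2 clear@2
  + 139.24.218.246/31 (H5) depth=31
  + 217.224.0.0/12 (H3) depth=12
  + 139.24.128.0/17 (H1) depth=17
  lookup 192.0.0.75: bits 110 walk d0:-→d1:-→d2:-→d3:H3 -> H3
  lookup 67.23.238.169: bits 01 walk d0:-→d1:-→d2:- -> no-route
  + 217.231.45.64/28 (H2) depth=28
  lookup 139.24.128.209: bits 10001011000110001 walk d0:-→d1:-→d2:-→d3:-→d4:-→d5:-→d6:-→d7:-→d8:H0→d9:-→d10:-→d11:-→d12:-→d13:-→d14:-→d15:-→d16:-→d17:H1 -> H1
  lookup 217.231.10.66: bits 110110011110011100 walk d0:-→d1:-→d2:-→d3:H3→d4:-→d5:-→d6:-→d7:-→d8:-→d9:-→d10:-→d11:-→d12:H3→d13:-→d14:-→d15:-→d16:H0→d17:-→d18:- -> H0
  + 139.24.218.244/30 (H1) depth=30
  - 192.0.0.0/3 clear@3
  lookup 139.24.208.5: bits 10001011000110001101 walk d0:-→d1:-→d2:-→d3:-→d4:-→d5:-→d6:-→d7:-→d8:H0→d9:-→d10:-→d11:-→d12:-→d13:-→d14:-→d15:-→d16:-→d17:H1→d18:-→d19:-→d20:H3 -> H3
  + 139.24.218.247/32 (H4) depth=32
  lookup 139.0.0.1: bits 10001011000 walk d0:-→d1:-→d2:-→d3:-→d4:-→d5:-→d6:-→d7:-→d8:H0→d9:-→d10:-→d11:- -> H0
  + 0.0.0.0/0 (H0) depth=0
  - 139.24.218.247/32 clear@32
  - 217.231.45.64/28 clear@28
  lookup 139.24.128.1: bits 10001011000110001 walk d0:H0→d1:-→d2:-→d3:-→d4:-→d5:-→d6:-→d7:-→d8:H0→d9:-→d10:-→d11:-→d12:-→d13:-→d14:-→d15:-→d16:-→d17:H1 -> H1
  + 64.0.0.0/2 (H4) depth=2

== LOOKUPS ==
["H0","H3","H3","H4","H0","H3","no-route","H1","H0","H3","H0","H1"]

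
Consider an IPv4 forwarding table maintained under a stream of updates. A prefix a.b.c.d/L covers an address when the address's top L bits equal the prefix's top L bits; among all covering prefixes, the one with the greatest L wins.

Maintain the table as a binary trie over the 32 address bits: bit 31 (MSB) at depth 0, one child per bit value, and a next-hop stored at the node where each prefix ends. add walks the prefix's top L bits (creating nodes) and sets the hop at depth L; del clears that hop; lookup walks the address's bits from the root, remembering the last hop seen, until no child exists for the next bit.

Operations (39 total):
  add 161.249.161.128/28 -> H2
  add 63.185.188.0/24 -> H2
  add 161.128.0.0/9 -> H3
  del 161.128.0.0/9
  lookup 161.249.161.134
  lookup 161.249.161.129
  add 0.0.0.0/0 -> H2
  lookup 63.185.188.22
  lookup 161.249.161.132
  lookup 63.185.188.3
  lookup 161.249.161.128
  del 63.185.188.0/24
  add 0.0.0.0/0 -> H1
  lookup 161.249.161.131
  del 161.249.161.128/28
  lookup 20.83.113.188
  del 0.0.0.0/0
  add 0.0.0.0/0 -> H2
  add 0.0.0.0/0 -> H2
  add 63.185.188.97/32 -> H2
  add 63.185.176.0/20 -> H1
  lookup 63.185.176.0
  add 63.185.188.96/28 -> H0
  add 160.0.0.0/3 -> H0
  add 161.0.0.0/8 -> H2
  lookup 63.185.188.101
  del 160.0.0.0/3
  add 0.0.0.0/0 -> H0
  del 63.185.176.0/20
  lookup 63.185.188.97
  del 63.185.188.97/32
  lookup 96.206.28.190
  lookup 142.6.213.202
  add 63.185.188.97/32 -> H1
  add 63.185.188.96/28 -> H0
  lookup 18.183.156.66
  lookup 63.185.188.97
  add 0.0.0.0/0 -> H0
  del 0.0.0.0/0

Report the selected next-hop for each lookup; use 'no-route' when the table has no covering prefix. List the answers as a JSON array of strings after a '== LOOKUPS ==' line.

Process each operation:
  add 161.249.161.128/28 -> H2 at depth 28
  add 63.185.188.0/24 -> H2 at depth 24
  add 161.128.0.0/9 -> H3 at depth 9
  del 161.128.0.0/9 (clear depth 9)
  ? 161.249.161.134  path d0:-→d1:-→d2:-→d3:-→d4:-→d5:-→d6:-→d7:-→d8:-→d9:-→d10:-→d11:-→d12:-→d13:-→d14:-→d15:-→d16:-→d17:-→d18:-→d19:-→d20:-→d21:-→d22:-→d23:-→d24:-→d25:-→d26:-→d27:-→d28:H2  best=H2
  ? 161.249.161.129  path d0:-→d1:-→d2:-→d3:-→d4:-→d5:-→d6:-→d7:-→d8:-→d9:-→d10:-→d11:-→d12:-→d13:-→d14:-→d15:-→d16:-→d17:-→d18:-→d19:-→d20:-→d21:-→d22:-→d23:-→d24:-→d25:-→d26:-→d27:-→d28:H2  best=H2
  add 0.0.0.0/0 -> H2 at depth 0
  ? 63.185.188.22  path d0:H2→d1:-→d2:-→d3:-→d4:-→d5:-→d6:-→d7:-→d8:-→d9:-→d10:-→d11:-→d12:-→d13:-→d14:-→d15:-→d16:-→d17:-→d18:-→d19:-→d20:-→d21:-→d22:-→d23:-→d24:H2  best=H2
  ? 161.249.161.132  path d0:H2→d1:-→d2:-→d3:-→d4:-→d5:-→d6:-→d7:-→d8:-→d9:-→d10:-→d11:-→d12:-→d13:-→d14:-→d15:-→d16:-→d17:-→d18:-→d19:-→d20:-→d21:-→d22:-→d23:-→d24:-→d25:-→d26:-→d27:-→d28:H2  best=H2
  ? 63.185.188.3  path d0:H2→d1:-→d2:-→d3:-→d4:-→d5:-→d6:-→d7:-→d8:-→d9:-→d10:-→d11:-→d12:-→d13:-→d14:-→d15:-→d16:-→d17:-→d18:-→d19:-→d20:-→d21:-→d22:-→d23:-→d24:H2  best=H2
  ? 161.249.161.128  path d0:H2→d1:-→d2:-→d3:-→d4:-→d5:-→d6:-→d7:-→d8:-→d9:-→d10:-→d11:-→d12:-→d13:-→d14:-→d15:-→d16:-→d17:-→d18:-→d19:-→d20:-→d21:-→d22:-→d23:-→d24:-→d25:-→d26:-→d27:-→d28:H2  best=H2
  del 63.185.188.0/24 (clear depth 24)
  add 0.0.0.0/0 -> H1 at depth 0
  ? 161.249.161.131  path d0:H1→d1:-→d2:-→d3:-→d4:-→d5:-→d6:-→d7:-→d8:-→d9:-→d10:-→d11:-→d12:-→d13:-→d14:-→d15:-→d16:-→d17:-→d18:-→d19:-→d20:-→d21:-→d22:-→d23:-→d24:-→d25:-→d26:-→d27:-→d28:H2  best=H2
  del 161.249.161.128/28 (clear depth 28)
  ? 20.83.113.188  path d0:H1→d1:-→d2:-  best=H1
  del 0.0.0.0/0 (clear depth 0)
  add 0.0.0.0/0 -> H2 at depth 0
  add 0.0.0.0/0 -> H2 at depth 0
  add 63.185.188.97/32 -> H2 at depth 32
  add 63.185.176.0/20 -> H1 at depth 20
  ? 63.185.176.0  path d0:H2→d1:-→d2:-→d3:-→d4:-→d5:-→d6:-→d7:-→d8:-→d9:-→d10:-→d11:-→d12:-→d13:-→d14:-→d15:-→d16:-→d17:-→d18:-→d19:-→d20:H1  best=H1
  add 63.185.188.96/28 -> H0 at depth 28
  add 160.0.0.0/3 -> H0 at depth 3
  add 161.0.0.0/8 -> H2 at depth 8
  ? 63.185.188.101  path d0:H2→d1:-→d2:-→d3:-→d4:-→d5:-→d6:-→d7:-→d8:-→d9:-→d10:-→d11:-→d12:-→d13:-→d14:-→d15:-→d16:-→d17:-→d18:-→d19:-→d20:H1→d21:-→d22:-→d23:-→d24:-→d25:-→d26:-→d27:-→d28:H0→d29:-  best=H0
  del 160.0.0.0/3 (clear depth 3)
  add 0.0.0.0/0 -> H0 at depth 0
  del 63.185.176.0/20 (clear depth 20)
  ? 63.185.188.97  path d0:H0→d1:-→d2:-→d3:-→d4:-→d5:-→d6:-→d7:-→d8:-→d9:-→d10:-→d11:-→d12:-→d13:-→d14:-→d15:-→d16:-→d17:-→d18:-→d19:-→d20:-→d21:-→d22:-→d23:-→d24:-→d25:-→d26:-→d27:-→d28:H0→d29:-→d30:-→d31:-→d32:H2  best=H2
  del 63.185.188.97/32 (clear depth 32)
  ? 96.206.28.190  path d0:H0→d1:-  best=H0
  ? 142.6.213.202  path d0:H0→d1:-→d2:-  best=H0
  add 63.185.188.97/32 -> H1 at depth 32
  add 63.185.188.96/28 -> H0 at depth 28
  ? 18.183.156.66  path d0:H0→d1:-→d2:-  best=H0
  ? 63.185.188.97  path d0:H0→d1:-→d2:-→d3:-→d4:-→d5:-→d6:-→d7:-→d8:-→d9:-→d10:-→d11:-→d12:-→d13:-→d14:-→d15:-→d16:-→d17:-→d18:-→d19:-→d20:-→d21:-→d22:-→d23:-→d24:-→d25:-→d26:-→d27:-→d28:H0→d29:-→d30:-→d31:-→d32:H1  best=H1
  add 0.0.0.0/0 -> H0 at depth 0
  del 0.0.0.0/0 (clear depth 0)

== LOOKUPS ==
["H2","H2","H2","H2","H2","H2","H2","H1","H1","H0","H2","H0","H0","H0","H1"]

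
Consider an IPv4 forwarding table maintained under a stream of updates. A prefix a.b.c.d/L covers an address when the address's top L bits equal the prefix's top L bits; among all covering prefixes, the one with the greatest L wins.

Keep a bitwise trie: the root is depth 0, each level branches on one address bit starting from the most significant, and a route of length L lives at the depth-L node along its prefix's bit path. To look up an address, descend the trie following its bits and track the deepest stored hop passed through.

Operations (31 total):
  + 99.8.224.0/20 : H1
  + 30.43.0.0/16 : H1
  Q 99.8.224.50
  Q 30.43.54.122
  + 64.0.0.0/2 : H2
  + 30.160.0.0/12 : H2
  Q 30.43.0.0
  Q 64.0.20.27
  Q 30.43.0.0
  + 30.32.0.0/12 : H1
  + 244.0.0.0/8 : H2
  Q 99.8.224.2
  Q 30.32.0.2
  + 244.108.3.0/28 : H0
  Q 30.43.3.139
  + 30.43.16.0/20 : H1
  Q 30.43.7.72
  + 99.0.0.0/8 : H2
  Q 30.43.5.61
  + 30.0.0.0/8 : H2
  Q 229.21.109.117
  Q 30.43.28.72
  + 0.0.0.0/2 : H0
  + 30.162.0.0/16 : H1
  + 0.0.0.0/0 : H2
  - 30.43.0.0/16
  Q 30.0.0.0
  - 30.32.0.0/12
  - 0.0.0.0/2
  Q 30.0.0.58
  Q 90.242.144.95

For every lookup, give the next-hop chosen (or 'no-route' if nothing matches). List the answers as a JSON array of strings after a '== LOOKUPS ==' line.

Process each operation:
  + 99.8.224.0/20 (H1) depth=20
  + 30.43.0.0/16 (H1) depth=16
  Q 99.8.224.50: descend 01100011000010001110 ; hops seen [H1] ; pick H1
  Q 30.43.54.122: descend 0001111000101011 ; hops seen [H1] ; pick H1
  + 64.0.0.0/2 (H2) depth=2
  + 30.160.0.0/12 (H2) depth=12
  Q 30.43.0.0: descend 0001111000101011 ; hops seen [H1] ; pick H1
  Q 64.0.20.27: descend 01 ; hops seen [H2] ; pick H2
  Q 30.43.0.0: descend 0001111000101011 ; hops seen [H1] ; pick H1
  + 30.32.0.0/12 (H1) depth=12
  + 244.0.0.0/8 (H2) depth=8
  Q 99.8.224.2: descend 01100011000010001110 ; hops seen [H2,H1] ; pick H1
  Q 30.32.0.2: descend 000111100010 ; hops seen [H1] ; pick H1
  + 244.108.3.0/28 (H0) depth=28
  Q 30.43.3.139: descend 0001111000101011 ; hops seen [H1,H1] ; pick H1
  + 30.43.16.0/20 (H1) depth=20
  Q 30.43.7.72: descend 0001111000101011000 ; hops seen [H1,H1] ; pick H1
  + 99.0.0.0/8 (H2) depth=8
  Q 30.43.5.61: descend 0001111000101011000 ; hops seen [H1,H1] ; pick H1
  + 30.0.0.0/8 (H2) depth=8
  Q 229.21.109.117: descend 111 ; hops seen [∅] ; pick no-route
  Q 30.43.28.72: descend 00011110001010110001 ; hops seen [H2,H1,H1,H1] ; pick H1
  + 0.0.0.0/2 (H0) depth=2
  + 30.162.0.0/16 (H1) depth=16
  + 0.0.0.0/0 (H2) depth=0
  - 30.43.0.0/16 clear@16
  Q 30.0.0.0: descend 0001111000 ; hops seen [H2,H0,H2] ; pick H2
  - 30.32.0.0/12 clear@12
  - 0.0.0.0/2 clear@2
  Q 30.0.0.58: descend 0001111000 ; hops seen [H2,H2] ; pick H2
  Q 90.242.144.95: descend 01 ; hops seen [H2,H2] ; pick H2

== LOOKUPS ==
["H1","H1","H1","H2","H1","H1","H1","H1","H1","H1","no-route","H1","H2","H2","H2"]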